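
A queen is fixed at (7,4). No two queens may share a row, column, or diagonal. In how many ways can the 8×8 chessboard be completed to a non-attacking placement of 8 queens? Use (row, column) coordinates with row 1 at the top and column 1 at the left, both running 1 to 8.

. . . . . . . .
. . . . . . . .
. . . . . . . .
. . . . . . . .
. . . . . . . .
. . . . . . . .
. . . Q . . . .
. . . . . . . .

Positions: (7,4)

8

Branch on row 1: col 1 → 0; col 2 → 0; col 3 → 3; col 5 → 3; col 6 → 1; col 7 → 0; col 8 → 1.
Sum: 0 + 0 + 3 + 3 + 1 + 0 + 1 = 8.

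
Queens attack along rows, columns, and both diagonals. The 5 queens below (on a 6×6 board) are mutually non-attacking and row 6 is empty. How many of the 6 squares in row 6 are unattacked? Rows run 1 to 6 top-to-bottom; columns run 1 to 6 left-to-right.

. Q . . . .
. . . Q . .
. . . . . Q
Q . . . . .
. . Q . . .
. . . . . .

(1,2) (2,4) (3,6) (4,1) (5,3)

1

(1,2) attacks row 6 at column 2.
(2,4) attacks row 6 at column 4.
(3,6) attacks row 6 at column 6 and diagonals 3.
(4,1) attacks row 6 at column 1 and diagonals 3.
(5,3) attacks row 6 at column 3 and diagonals 2, 4.
Attacked columns: {1, 2, 3, 4, 6}. Safe: {5}.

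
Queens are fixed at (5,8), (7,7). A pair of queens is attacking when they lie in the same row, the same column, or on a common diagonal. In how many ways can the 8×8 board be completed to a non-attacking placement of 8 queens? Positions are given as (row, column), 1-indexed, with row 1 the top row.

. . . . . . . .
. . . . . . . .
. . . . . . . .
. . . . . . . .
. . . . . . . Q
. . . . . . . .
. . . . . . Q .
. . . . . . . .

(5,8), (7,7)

Branch on row 1: col 2 → 0; col 3 → 3; col 5 → 1; col 6 → 2.
Sum: 0 + 3 + 1 + 2 = 6.

6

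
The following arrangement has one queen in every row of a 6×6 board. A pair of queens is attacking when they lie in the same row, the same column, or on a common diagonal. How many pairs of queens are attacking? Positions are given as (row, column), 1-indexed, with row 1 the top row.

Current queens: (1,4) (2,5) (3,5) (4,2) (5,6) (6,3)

2

Same column: (2,5)–(3,5) (column 5).
Same diagonal: (1,4)–(2,5) (|1−2| = |4−5| = 1).
Total attacking pairs: 2.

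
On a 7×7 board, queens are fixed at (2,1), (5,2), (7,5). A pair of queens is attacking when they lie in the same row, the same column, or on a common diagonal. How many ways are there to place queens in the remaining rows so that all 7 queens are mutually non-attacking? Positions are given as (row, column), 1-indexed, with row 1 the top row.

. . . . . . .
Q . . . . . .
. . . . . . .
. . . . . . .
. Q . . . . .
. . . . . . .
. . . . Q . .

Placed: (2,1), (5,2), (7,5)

Branch on row 1: col 3 → 1; col 4 → 1; col 7 → 0.
Sum: 1 + 1 + 0 = 2.

2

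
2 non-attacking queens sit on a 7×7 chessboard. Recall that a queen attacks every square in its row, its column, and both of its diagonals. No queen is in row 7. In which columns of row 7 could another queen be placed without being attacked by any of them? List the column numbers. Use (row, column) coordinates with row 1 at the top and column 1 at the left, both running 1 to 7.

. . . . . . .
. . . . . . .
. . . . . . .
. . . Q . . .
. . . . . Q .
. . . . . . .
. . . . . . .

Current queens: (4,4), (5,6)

(4,4) attacks row 7 at column 4 and diagonals 1, 7.
(5,6) attacks row 7 at column 6 and diagonals 4.
Attacked columns: {1, 4, 6, 7}. Safe: {2, 3, 5}.

columns 2, 3, 5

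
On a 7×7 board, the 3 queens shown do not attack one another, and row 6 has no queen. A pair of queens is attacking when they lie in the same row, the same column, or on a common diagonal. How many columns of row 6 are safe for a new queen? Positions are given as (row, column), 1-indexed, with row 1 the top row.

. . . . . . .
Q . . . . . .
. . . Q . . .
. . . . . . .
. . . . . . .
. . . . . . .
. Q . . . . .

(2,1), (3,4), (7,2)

1

(2,1) attacks row 6 at column 1 and diagonals 5.
(3,4) attacks row 6 at column 4 and diagonals 1, 7.
(7,2) attacks row 6 at column 2 and diagonals 1, 3.
Attacked columns: {1, 2, 3, 4, 5, 7}. Safe: {6}.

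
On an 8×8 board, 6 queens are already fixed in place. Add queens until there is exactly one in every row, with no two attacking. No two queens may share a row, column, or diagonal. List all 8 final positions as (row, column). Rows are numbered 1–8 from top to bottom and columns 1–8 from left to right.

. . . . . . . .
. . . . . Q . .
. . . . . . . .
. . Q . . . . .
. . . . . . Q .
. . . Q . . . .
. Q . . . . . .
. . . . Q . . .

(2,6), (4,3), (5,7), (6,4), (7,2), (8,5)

Row 1: attacked by (2,6)→{5,6,7}; (4,3)→{3,6}; (5,7)→{3,7}; (6,4)→{4}; (7,2)→{2,8}; (8,5)→{5}. Safe: 1. Place at column 1.
Row 3: attacked by (1,1)→{1,3}; (2,6)→{5,6,7}; (4,3)→{2,3,4}; (5,7)→{5,7}; (6,4)→{1,4,7}; (7,2)→{2,6}; (8,5)→{5}. Safe: 8. Place at column 8.
Columns [1, 6, 8, 3, 7, 4, 2, 5], r−c [0, -4, -5, 1, -2, 2, 5, 3], r+c [2, 8, 11, 7, 12, 10, 9, 13] are all distinct, so no two queens attack.

(1,1) (2,6) (3,8) (4,3) (5,7) (6,4) (7,2) (8,5)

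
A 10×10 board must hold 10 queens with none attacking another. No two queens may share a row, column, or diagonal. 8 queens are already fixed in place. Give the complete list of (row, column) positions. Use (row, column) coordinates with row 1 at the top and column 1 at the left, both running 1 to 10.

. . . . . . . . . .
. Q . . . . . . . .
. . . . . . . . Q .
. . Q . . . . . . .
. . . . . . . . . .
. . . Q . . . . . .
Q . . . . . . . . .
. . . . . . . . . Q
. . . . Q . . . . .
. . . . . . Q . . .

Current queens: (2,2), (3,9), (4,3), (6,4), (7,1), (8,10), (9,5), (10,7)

(1,8) (2,2) (3,9) (4,3) (5,6) (6,4) (7,1) (8,10) (9,5) (10,7)

Row 1: attacked by (2,2)→{1,2,3}; (3,9)→{7,9}; (4,3)→{3,6}; (6,4)→{4,9}; (7,1)→{1,7}; (8,10)→{3,10}; (9,5)→{5}; (10,7)→{7}. Safe: 8. Place at column 8.
Row 5: attacked by (1,8)→{4,8}; (2,2)→{2,5}; (3,9)→{7,9}; (4,3)→{2,3,4}; (6,4)→{3,4,5}; (7,1)→{1,3}; (8,10)→{7,10}; (9,5)→{1,5,9}; (10,7)→{2,7}. Safe: 6. Place at column 6.
Columns [8, 2, 9, 3, 6, 4, 1, 10, 5, 7], r−c [-7, 0, -6, 1, -1, 2, 6, -2, 4, 3], r+c [9, 4, 12, 7, 11, 10, 8, 18, 14, 17] are all distinct, so no two queens attack.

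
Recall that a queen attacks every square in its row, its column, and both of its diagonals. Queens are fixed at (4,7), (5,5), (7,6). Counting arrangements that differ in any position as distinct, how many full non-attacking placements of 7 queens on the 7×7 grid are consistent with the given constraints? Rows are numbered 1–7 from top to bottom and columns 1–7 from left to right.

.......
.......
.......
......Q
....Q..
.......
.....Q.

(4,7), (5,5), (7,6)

Branch on row 1: col 2 → 1; col 3 → 0.
Sum: 1 + 0 = 1.

1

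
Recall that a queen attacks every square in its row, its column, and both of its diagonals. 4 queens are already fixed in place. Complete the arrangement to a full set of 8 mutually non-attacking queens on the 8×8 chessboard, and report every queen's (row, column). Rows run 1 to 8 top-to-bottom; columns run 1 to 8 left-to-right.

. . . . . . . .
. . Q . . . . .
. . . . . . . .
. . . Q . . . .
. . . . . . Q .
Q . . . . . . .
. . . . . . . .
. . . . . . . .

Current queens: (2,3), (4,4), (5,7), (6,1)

(1,5) (2,3) (3,8) (4,4) (5,7) (6,1) (7,6) (8,2)

Row 1: attacked by (2,3)→{2,3,4}; (4,4)→{1,4,7}; (5,7)→{3,7}; (6,1)→{1,6}. Safe: 5, 8. Place at column 5.
Row 3: attacked by (1,5)→{3,5,7}; (2,3)→{2,3,4}; (4,4)→{3,4,5}; (5,7)→{5,7}; (6,1)→{1,4}. Safe: 6, 8. Place at column 8.
Row 7: attacked by (1,5)→{5}; (2,3)→{3,8}; (3,8)→{4,8}; (4,4)→{1,4,7}; (5,7)→{5,7}; (6,1)→{1,2}. Safe: 6. Place at column 6.
Row 8: attacked by (1,5)→{5}; (2,3)→{3}; (3,8)→{3,8}; (4,4)→{4,8}; (5,7)→{4,7}; (6,1)→{1,3}; (7,6)→{5,6,7}. Safe: 2. Place at column 2.
Columns [5, 3, 8, 4, 7, 1, 6, 2], r−c [-4, -1, -5, 0, -2, 5, 1, 6], r+c [6, 5, 11, 8, 12, 7, 13, 10] are all distinct, so no two queens attack.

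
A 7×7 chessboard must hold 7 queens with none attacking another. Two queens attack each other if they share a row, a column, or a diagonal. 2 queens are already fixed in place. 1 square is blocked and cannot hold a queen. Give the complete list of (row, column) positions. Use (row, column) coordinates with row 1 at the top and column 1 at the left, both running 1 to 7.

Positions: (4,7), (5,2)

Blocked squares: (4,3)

(1,1) (2,3) (3,5) (4,7) (5,2) (6,4) (7,6)

Row 1: attacked by (4,7)→{4,7}; (5,2)→{2,6}. Safe: 1, 3, 5. Place at column 1.
Row 2: attacked by (1,1)→{1,2}; (4,7)→{5,7}; (5,2)→{2,5}. Safe: 3, 4, 6. Place at column 3.
Row 3: attacked by (1,1)→{1,3}; (2,3)→{2,3,4}; (4,7)→{6,7}; (5,2)→{2,4}. Safe: 5. Place at column 5.
Row 6: attacked by (1,1)→{1,6}; (2,3)→{3,7}; (3,5)→{2,5}; (4,7)→{5,7}; (5,2)→{1,2,3}. Safe: 4. Place at column 4.
Row 7: attacked by (1,1)→{1,7}; (2,3)→{3}; (3,5)→{1,5}; (4,7)→{4,7}; (5,2)→{2,4}; (6,4)→{3,4,5}. Safe: 6. Place at column 6.
Columns [1, 3, 5, 7, 2, 4, 6], r−c [0, -1, -2, -3, 3, 2, 1], r+c [2, 5, 8, 11, 7, 10, 13] are all distinct, so no two queens attack.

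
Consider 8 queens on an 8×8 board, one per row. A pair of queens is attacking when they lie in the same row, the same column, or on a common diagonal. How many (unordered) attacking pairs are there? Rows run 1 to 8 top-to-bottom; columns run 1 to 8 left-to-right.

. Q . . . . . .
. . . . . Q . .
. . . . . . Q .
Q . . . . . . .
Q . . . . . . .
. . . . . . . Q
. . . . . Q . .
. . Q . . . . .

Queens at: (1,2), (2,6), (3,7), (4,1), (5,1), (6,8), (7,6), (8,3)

Same column: (2,6)–(7,6) (column 6); (4,1)–(5,1) (column 1).
Same diagonal: (2,6)–(3,7) (|2−3| = |6−7| = 1).
Total attacking pairs: 3.

3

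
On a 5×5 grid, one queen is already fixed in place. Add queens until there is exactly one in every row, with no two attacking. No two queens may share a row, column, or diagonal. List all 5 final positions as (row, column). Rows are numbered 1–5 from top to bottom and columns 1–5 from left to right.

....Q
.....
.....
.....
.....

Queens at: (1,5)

Row 2: attacked by (1,5)→{4,5}. Safe: 1, 2, 3. Place at column 3.
Row 3: attacked by (1,5)→{3,5}; (2,3)→{2,3,4}. Safe: 1. Place at column 1.
Row 4: attacked by (1,5)→{2,5}; (2,3)→{1,3,5}; (3,1)→{1,2}. Safe: 4. Place at column 4.
Row 5: attacked by (1,5)→{1,5}; (2,3)→{3}; (3,1)→{1,3}; (4,4)→{3,4,5}. Safe: 2. Place at column 2.
Columns [5, 3, 1, 4, 2], r−c [-4, -1, 2, 0, 3], r+c [6, 5, 4, 8, 7] are all distinct, so no two queens attack.

(1,5) (2,3) (3,1) (4,4) (5,2)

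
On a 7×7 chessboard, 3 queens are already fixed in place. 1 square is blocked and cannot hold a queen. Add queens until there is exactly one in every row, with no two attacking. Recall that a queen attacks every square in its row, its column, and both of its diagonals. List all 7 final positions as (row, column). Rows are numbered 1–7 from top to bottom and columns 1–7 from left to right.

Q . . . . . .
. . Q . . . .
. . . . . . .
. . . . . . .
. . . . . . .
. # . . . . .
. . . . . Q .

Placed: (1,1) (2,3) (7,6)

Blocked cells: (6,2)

Row 3: attacked by (1,1)→{1,3}; (2,3)→{2,3,4}; (7,6)→{2,6}. Safe: 5, 7. Place at column 5.
Row 4: attacked by (1,1)→{1,4}; (2,3)→{1,3,5}; (3,5)→{4,5,6}; (7,6)→{3,6}. Safe: 2, 7. Place at column 7.
Row 5: attacked by (1,1)→{1,5}; (2,3)→{3,6}; (3,5)→{3,5,7}; (4,7)→{6,7}; (7,6)→{4,6}. Safe: 2. Place at column 2.
Row 6: attacked by (1,1)→{1,6}; (2,3)→{3,7}; (3,5)→{2,5}; (4,7)→{5,7}; (5,2)→{1,2,3}; (7,6)→{5,6,7}. Blocked: 2. Safe: 4. Place at column 4.
Columns [1, 3, 5, 7, 2, 4, 6], r−c [0, -1, -2, -3, 3, 2, 1], r+c [2, 5, 8, 11, 7, 10, 13] are all distinct, so no two queens attack.

(1,1) (2,3) (3,5) (4,7) (5,2) (6,4) (7,6)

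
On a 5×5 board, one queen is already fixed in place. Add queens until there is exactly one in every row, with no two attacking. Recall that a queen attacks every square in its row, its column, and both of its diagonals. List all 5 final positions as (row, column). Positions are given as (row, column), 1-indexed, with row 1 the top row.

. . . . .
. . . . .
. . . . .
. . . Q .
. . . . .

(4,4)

(1,5) (2,3) (3,1) (4,4) (5,2)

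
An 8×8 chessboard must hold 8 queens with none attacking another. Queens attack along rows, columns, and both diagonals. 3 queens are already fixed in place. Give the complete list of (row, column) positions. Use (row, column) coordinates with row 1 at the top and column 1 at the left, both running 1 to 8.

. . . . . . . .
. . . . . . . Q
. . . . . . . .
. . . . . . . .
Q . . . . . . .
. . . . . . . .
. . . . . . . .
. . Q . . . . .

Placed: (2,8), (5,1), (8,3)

(1,6) (2,8) (3,2) (4,4) (5,1) (6,7) (7,5) (8,3)

Row 1: attacked by (2,8)→{7,8}; (5,1)→{1,5}; (8,3)→{3}. Safe: 2, 4, 6. Place at column 6.
Row 3: attacked by (1,6)→{4,6,8}; (2,8)→{7,8}; (5,1)→{1,3}; (8,3)→{3,8}. Safe: 2, 5. Place at column 2.
Row 4: attacked by (1,6)→{3,6}; (2,8)→{6,8}; (3,2)→{1,2,3}; (5,1)→{1,2}; (8,3)→{3,7}. Safe: 4, 5. Place at column 4.
Row 6: attacked by (1,6)→{1,6}; (2,8)→{4,8}; (3,2)→{2,5}; (4,4)→{2,4,6}; (5,1)→{1,2}; (8,3)→{1,3,5}. Safe: 7. Place at column 7.
Row 7: attacked by (1,6)→{6}; (2,8)→{3,8}; (3,2)→{2,6}; (4,4)→{1,4,7}; (5,1)→{1,3}; (6,7)→{6,7,8}; (8,3)→{2,3,4}. Safe: 5. Place at column 5.
Columns [6, 8, 2, 4, 1, 7, 5, 3], r−c [-5, -6, 1, 0, 4, -1, 2, 5], r+c [7, 10, 5, 8, 6, 13, 12, 11] are all distinct, so no two queens attack.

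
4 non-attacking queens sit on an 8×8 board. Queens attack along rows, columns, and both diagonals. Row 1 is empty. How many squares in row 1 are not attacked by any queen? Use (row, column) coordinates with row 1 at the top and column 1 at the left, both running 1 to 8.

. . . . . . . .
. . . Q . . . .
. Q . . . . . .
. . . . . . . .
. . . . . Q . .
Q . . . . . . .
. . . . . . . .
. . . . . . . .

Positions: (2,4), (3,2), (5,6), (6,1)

2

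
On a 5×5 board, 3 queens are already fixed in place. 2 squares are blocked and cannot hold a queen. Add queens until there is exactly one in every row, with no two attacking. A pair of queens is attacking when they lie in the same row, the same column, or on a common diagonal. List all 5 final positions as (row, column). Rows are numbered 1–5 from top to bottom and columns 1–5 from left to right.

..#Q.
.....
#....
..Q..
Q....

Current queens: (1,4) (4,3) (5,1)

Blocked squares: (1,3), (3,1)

Row 2: attacked by (1,4)→{3,4,5}; (4,3)→{1,3,5}; (5,1)→{1,4}. Safe: 2. Place at column 2.
Row 3: attacked by (1,4)→{2,4}; (2,2)→{1,2,3}; (4,3)→{2,3,4}; (5,1)→{1,3}. Blocked: 1. Safe: 5. Place at column 5.
Columns [4, 2, 5, 3, 1], r−c [-3, 0, -2, 1, 4], r+c [5, 4, 8, 7, 6] are all distinct, so no two queens attack.

(1,4) (2,2) (3,5) (4,3) (5,1)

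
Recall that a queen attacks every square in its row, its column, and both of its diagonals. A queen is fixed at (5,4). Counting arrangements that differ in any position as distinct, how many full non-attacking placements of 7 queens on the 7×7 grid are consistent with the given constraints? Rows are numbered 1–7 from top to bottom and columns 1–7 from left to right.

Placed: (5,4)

4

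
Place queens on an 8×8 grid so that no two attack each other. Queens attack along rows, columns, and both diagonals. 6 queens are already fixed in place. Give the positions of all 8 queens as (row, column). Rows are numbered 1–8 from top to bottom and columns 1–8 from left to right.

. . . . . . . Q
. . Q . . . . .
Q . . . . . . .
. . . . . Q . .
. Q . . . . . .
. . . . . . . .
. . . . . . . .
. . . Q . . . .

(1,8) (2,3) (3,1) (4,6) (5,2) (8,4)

Row 6: attacked by (1,8)→{3,8}; (2,3)→{3,7}; (3,1)→{1,4}; (4,6)→{4,6,8}; (5,2)→{1,2,3}; (8,4)→{2,4,6}. Safe: 5. Place at column 5.
Row 7: attacked by (1,8)→{2,8}; (2,3)→{3,8}; (3,1)→{1,5}; (4,6)→{3,6}; (5,2)→{2,4}; (6,5)→{4,5,6}; (8,4)→{3,4,5}. Safe: 7. Place at column 7.
Columns [8, 3, 1, 6, 2, 5, 7, 4], r−c [-7, -1, 2, -2, 3, 1, 0, 4], r+c [9, 5, 4, 10, 7, 11, 14, 12] are all distinct, so no two queens attack.

(1,8) (2,3) (3,1) (4,6) (5,2) (6,5) (7,7) (8,4)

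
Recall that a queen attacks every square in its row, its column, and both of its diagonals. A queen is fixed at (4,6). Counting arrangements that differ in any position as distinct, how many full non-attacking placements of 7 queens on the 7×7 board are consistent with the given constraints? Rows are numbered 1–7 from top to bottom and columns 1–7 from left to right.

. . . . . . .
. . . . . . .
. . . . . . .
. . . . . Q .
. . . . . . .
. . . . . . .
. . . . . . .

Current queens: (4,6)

Branch on row 1: col 1 → 1; col 2 → 0; col 4 → 2; col 5 → 2; col 7 → 1.
Sum: 1 + 0 + 2 + 2 + 1 = 6.

6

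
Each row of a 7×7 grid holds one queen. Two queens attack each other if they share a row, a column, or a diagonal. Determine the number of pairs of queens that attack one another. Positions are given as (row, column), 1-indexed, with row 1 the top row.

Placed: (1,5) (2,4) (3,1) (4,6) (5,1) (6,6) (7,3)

Same column: (3,1)–(5,1) (column 1); (4,6)–(6,6) (column 6).
Same diagonal: (1,5)–(2,4) (|1−2| = |5−4| = 1); (1,5)–(5,1) (|1−5| = |5−1| = 4); (2,4)–(4,6) (|2−4| = |4−6| = 2); (2,4)–(5,1) (|2−5| = |4−1| = 3); (4,6)–(7,3) (|4−7| = |6−3| = 3); (5,1)–(7,3) (|5−7| = |1−3| = 2).
Total attacking pairs: 8.

8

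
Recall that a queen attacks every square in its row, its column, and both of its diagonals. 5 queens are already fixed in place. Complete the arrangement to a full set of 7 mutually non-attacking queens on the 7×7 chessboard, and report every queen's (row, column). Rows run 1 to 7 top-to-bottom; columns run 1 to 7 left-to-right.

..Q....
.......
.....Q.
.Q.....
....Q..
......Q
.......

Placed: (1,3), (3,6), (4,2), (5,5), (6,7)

Row 2: attacked by (1,3)→{2,3,4}; (3,6)→{5,6,7}; (4,2)→{2,4}; (5,5)→{2,5}; (6,7)→{3,7}. Safe: 1. Place at column 1.
Row 7: attacked by (1,3)→{3}; (2,1)→{1,6}; (3,6)→{2,6}; (4,2)→{2,5}; (5,5)→{3,5,7}; (6,7)→{6,7}. Safe: 4. Place at column 4.
Columns [3, 1, 6, 2, 5, 7, 4], r−c [-2, 1, -3, 2, 0, -1, 3], r+c [4, 3, 9, 6, 10, 13, 11] are all distinct, so no two queens attack.

(1,3) (2,1) (3,6) (4,2) (5,5) (6,7) (7,4)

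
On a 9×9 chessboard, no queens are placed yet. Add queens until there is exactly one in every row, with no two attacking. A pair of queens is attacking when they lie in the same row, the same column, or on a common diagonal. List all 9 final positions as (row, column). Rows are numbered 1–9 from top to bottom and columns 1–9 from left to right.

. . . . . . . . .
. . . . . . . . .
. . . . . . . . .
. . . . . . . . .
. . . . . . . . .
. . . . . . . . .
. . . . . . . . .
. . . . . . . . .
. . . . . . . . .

(1,1) (2,3) (3,8) (4,6) (5,9) (6,2) (7,5) (8,7) (9,4)

Row 1: Safe: 1, 2, 3, 4, 5, 6, 7, 8, 9. Place at column 1.
Row 2: attacked by (1,1)→{1,2}. Safe: 3, 4, 5, 6, 7, 8, 9. Place at column 3.
Row 3: attacked by (1,1)→{1,3}; (2,3)→{2,3,4}. Safe: 5, 6, 7, 8, 9. Place at column 8.
Row 4: attacked by (1,1)→{1,4}; (2,3)→{1,3,5}; (3,8)→{7,8,9}. Safe: 2, 6. Place at column 6.
Row 5: attacked by (1,1)→{1,5}; (2,3)→{3,6}; (3,8)→{6,8}; (4,6)→{5,6,7}. Safe: 2, 4, 9. Place at column 9.
Row 6: attacked by (1,1)→{1,6}; (2,3)→{3,7}; (3,8)→{5,8}; (4,6)→{4,6,8}; (5,9)→{8,9}. Safe: 2. Place at column 2.
Row 7: attacked by (1,1)→{1,7}; (2,3)→{3,8}; (3,8)→{4,8}; (4,6)→{3,6,9}; (5,9)→{7,9}; (6,2)→{1,2,3}. Safe: 5. Place at column 5.
Row 8: attacked by (1,1)→{1,8}; (2,3)→{3,9}; (3,8)→{3,8}; (4,6)→{2,6}; (5,9)→{6,9}; (6,2)→{2,4}; (7,5)→{4,5,6}. Safe: 7. Place at column 7.
Row 9: attacked by (1,1)→{1,9}; (2,3)→{3}; (3,8)→{2,8}; (4,6)→{1,6}; (5,9)→{5,9}; (6,2)→{2,5}; (7,5)→{3,5,7}; (8,7)→{6,7,8}. Safe: 4. Place at column 4.
Columns [1, 3, 8, 6, 9, 2, 5, 7, 4], r−c [0, -1, -5, -2, -4, 4, 2, 1, 5], r+c [2, 5, 11, 10, 14, 8, 12, 15, 13] are all distinct, so no two queens attack.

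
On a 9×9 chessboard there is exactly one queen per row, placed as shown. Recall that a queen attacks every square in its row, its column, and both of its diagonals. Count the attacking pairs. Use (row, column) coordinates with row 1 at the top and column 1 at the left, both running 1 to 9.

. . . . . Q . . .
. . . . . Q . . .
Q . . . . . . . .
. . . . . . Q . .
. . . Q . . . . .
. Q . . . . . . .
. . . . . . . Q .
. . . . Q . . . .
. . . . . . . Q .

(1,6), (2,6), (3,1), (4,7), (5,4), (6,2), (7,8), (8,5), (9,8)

Same column: (1,6)–(2,6) (column 6); (7,8)–(9,8) (column 8).
Same diagonal: (2,6)–(6,2) (|2−6| = |6−2| = 4); (5,4)–(9,8) (|5−9| = |4−8| = 4).
Total attacking pairs: 4.

4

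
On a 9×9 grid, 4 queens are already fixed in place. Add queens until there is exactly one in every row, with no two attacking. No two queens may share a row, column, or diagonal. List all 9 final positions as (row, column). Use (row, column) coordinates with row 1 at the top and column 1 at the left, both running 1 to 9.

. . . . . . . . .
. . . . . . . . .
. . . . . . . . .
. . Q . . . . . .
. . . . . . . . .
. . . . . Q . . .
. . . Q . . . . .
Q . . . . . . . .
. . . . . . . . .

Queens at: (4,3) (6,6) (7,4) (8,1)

(1,2) (2,8) (3,5) (4,3) (5,9) (6,6) (7,4) (8,1) (9,7)

Row 1: attacked by (4,3)→{3,6}; (6,6)→{1,6}; (7,4)→{4}; (8,1)→{1,8}. Safe: 2, 5, 7, 9. Place at column 2.
Row 2: attacked by (1,2)→{1,2,3}; (4,3)→{1,3,5}; (6,6)→{2,6}; (7,4)→{4,9}; (8,1)→{1,7}. Safe: 8. Place at column 8.
Row 3: attacked by (1,2)→{2,4}; (2,8)→{7,8,9}; (4,3)→{2,3,4}; (6,6)→{3,6,9}; (7,4)→{4,8}; (8,1)→{1,6}. Safe: 5. Place at column 5.
Row 5: attacked by (1,2)→{2,6}; (2,8)→{5,8}; (3,5)→{3,5,7}; (4,3)→{2,3,4}; (6,6)→{5,6,7}; (7,4)→{2,4,6}; (8,1)→{1,4}. Safe: 9. Place at column 9.
Row 9: attacked by (1,2)→{2}; (2,8)→{1,8}; (3,5)→{5}; (4,3)→{3,8}; (5,9)→{5,9}; (6,6)→{3,6,9}; (7,4)→{2,4,6}; (8,1)→{1,2}. Safe: 7. Place at column 7.
Columns [2, 8, 5, 3, 9, 6, 4, 1, 7], r−c [-1, -6, -2, 1, -4, 0, 3, 7, 2], r+c [3, 10, 8, 7, 14, 12, 11, 9, 16] are all distinct, so no two queens attack.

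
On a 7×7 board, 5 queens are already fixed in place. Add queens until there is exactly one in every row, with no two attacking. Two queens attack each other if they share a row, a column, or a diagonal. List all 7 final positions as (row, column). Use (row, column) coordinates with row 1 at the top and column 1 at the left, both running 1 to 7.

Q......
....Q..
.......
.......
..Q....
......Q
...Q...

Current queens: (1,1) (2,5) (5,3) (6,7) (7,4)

(1,1) (2,5) (3,2) (4,6) (5,3) (6,7) (7,4)

Row 3: attacked by (1,1)→{1,3}; (2,5)→{4,5,6}; (5,3)→{1,3,5}; (6,7)→{4,7}; (7,4)→{4}. Safe: 2. Place at column 2.
Row 4: attacked by (1,1)→{1,4}; (2,5)→{3,5,7}; (3,2)→{1,2,3}; (5,3)→{2,3,4}; (6,7)→{5,7}; (7,4)→{1,4,7}. Safe: 6. Place at column 6.
Columns [1, 5, 2, 6, 3, 7, 4], r−c [0, -3, 1, -2, 2, -1, 3], r+c [2, 7, 5, 10, 8, 13, 11] are all distinct, so no two queens attack.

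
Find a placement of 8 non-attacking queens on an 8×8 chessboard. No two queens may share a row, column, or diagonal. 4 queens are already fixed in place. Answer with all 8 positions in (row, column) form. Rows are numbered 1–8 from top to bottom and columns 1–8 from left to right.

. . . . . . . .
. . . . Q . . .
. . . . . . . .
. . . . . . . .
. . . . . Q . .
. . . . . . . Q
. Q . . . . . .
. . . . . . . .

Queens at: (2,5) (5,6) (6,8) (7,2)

Row 1: attacked by (2,5)→{4,5,6}; (5,6)→{2,6}; (6,8)→{3,8}; (7,2)→{2,8}. Safe: 1, 7. Place at column 7.
Row 3: attacked by (1,7)→{5,7}; (2,5)→{4,5,6}; (5,6)→{4,6,8}; (6,8)→{5,8}; (7,2)→{2,6}. Safe: 1, 3. Place at column 3.
Row 4: attacked by (1,7)→{4,7}; (2,5)→{3,5,7}; (3,3)→{2,3,4}; (5,6)→{5,6,7}; (6,8)→{6,8}; (7,2)→{2,5}. Safe: 1. Place at column 1.
Row 8: attacked by (1,7)→{7}; (2,5)→{5}; (3,3)→{3,8}; (4,1)→{1,5}; (5,6)→{3,6}; (6,8)→{6,8}; (7,2)→{1,2,3}. Safe: 4. Place at column 4.
Columns [7, 5, 3, 1, 6, 8, 2, 4], r−c [-6, -3, 0, 3, -1, -2, 5, 4], r+c [8, 7, 6, 5, 11, 14, 9, 12] are all distinct, so no two queens attack.

(1,7) (2,5) (3,3) (4,1) (5,6) (6,8) (7,2) (8,4)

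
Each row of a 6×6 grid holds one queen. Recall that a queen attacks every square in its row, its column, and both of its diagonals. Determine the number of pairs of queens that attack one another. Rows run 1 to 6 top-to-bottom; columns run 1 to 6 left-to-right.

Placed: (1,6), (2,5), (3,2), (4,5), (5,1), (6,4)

2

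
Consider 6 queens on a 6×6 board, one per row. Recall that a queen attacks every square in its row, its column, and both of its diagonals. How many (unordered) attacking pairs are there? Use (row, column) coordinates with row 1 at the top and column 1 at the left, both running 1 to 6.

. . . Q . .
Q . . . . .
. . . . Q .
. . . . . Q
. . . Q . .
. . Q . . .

4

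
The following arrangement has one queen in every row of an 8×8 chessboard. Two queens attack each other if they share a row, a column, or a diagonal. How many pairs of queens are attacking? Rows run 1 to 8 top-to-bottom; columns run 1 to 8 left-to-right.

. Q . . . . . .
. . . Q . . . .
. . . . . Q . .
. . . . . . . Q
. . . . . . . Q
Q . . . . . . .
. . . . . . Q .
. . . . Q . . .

Same column: (4,8)–(5,8) (column 8).
Same diagonal: (3,6)–(5,8) (|3−5| = |6−8| = 2); (5,8)–(8,5) (|5−8| = |8−5| = 3).
Total attacking pairs: 3.

3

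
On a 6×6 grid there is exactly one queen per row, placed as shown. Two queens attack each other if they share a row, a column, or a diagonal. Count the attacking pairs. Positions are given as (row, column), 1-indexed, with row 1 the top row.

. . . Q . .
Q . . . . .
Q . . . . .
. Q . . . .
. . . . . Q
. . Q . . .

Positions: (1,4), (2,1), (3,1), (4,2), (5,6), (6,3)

2

Same column: (2,1)–(3,1) (column 1).
Same diagonal: (3,1)–(4,2) (|3−4| = |1−2| = 1).
Total attacking pairs: 2.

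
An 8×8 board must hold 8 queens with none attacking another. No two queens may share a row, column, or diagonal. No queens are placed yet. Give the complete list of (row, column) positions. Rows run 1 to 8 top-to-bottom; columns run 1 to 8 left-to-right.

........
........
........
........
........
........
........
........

Row 1: Safe: 1, 2, 3, 4, 5, 6, 7, 8. Place at column 7.
Row 2: attacked by (1,7)→{6,7,8}. Safe: 1, 2, 3, 4, 5. Place at column 3.
Row 3: attacked by (1,7)→{5,7}; (2,3)→{2,3,4}. Safe: 1, 6, 8. Place at column 8.
Row 4: attacked by (1,7)→{4,7}; (2,3)→{1,3,5}; (3,8)→{7,8}. Safe: 2, 6. Place at column 2.
Row 5: attacked by (1,7)→{3,7}; (2,3)→{3,6}; (3,8)→{6,8}; (4,2)→{1,2,3}. Safe: 4, 5. Place at column 5.
Row 6: attacked by (1,7)→{2,7}; (2,3)→{3,7}; (3,8)→{5,8}; (4,2)→{2,4}; (5,5)→{4,5,6}. Safe: 1. Place at column 1.
Row 7: attacked by (1,7)→{1,7}; (2,3)→{3,8}; (3,8)→{4,8}; (4,2)→{2,5}; (5,5)→{3,5,7}; (6,1)→{1,2}. Safe: 6. Place at column 6.
Row 8: attacked by (1,7)→{7}; (2,3)→{3}; (3,8)→{3,8}; (4,2)→{2,6}; (5,5)→{2,5,8}; (6,1)→{1,3}; (7,6)→{5,6,7}. Safe: 4. Place at column 4.
Columns [7, 3, 8, 2, 5, 1, 6, 4], r−c [-6, -1, -5, 2, 0, 5, 1, 4], r+c [8, 5, 11, 6, 10, 7, 13, 12] are all distinct, so no two queens attack.

(1,7) (2,3) (3,8) (4,2) (5,5) (6,1) (7,6) (8,4)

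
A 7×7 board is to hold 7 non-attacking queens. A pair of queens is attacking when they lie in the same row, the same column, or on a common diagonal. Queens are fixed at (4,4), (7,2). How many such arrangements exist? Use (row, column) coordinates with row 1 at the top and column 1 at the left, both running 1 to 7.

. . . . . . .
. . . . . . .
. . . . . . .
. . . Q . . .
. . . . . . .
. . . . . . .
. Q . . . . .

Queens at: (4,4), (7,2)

2

Branch on row 1: col 3 → 0; col 5 → 0; col 6 → 2.
Sum: 0 + 0 + 2 = 2.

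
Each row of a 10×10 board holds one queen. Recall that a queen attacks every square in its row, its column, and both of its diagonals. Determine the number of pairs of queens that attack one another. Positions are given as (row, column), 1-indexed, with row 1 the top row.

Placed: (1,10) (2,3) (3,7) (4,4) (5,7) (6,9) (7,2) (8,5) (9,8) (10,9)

3

Same column: (3,7)–(5,7) (column 7); (6,9)–(10,9) (column 9).
Same diagonal: (9,8)–(10,9) (|9−10| = |8−9| = 1).
Total attacking pairs: 3.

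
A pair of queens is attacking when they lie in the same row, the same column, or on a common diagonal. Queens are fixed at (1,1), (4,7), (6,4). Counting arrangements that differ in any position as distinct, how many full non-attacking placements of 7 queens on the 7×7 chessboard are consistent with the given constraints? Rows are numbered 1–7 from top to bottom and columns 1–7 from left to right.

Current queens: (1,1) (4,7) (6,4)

1

Branch on row 2: col 3 → 1; col 6 → 0.
Sum: 1 + 0 = 1.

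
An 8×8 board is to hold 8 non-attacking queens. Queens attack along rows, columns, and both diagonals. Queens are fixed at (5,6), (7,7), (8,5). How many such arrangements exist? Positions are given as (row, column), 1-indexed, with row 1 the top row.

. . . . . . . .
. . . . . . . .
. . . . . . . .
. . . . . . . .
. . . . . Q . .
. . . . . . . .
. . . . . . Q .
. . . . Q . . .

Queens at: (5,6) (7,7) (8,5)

2

Branch on row 1: col 3 → 0; col 4 → 1; col 8 → 1.
Sum: 0 + 1 + 1 = 2.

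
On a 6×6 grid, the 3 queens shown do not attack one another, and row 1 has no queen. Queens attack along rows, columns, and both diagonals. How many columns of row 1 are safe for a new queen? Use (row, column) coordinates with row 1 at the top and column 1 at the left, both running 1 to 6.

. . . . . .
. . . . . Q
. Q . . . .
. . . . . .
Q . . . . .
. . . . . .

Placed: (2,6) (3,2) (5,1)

(2,6) attacks row 1 at column 6 and diagonals 5.
(3,2) attacks row 1 at column 2 and diagonals 4.
(5,1) attacks row 1 at column 1 and diagonals 5.
Attacked columns: {1, 2, 4, 5, 6}. Safe: {3}.

1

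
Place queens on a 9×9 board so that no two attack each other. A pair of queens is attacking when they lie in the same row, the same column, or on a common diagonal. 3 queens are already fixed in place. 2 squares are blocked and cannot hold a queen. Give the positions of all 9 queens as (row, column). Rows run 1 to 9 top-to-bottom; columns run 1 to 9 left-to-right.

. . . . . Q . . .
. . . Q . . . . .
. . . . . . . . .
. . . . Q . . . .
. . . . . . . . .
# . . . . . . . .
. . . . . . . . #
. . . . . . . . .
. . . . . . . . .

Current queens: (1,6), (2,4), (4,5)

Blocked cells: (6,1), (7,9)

Row 3: attacked by (1,6)→{4,6,8}; (2,4)→{3,4,5}; (4,5)→{4,5,6}. Safe: 1, 2, 7, 9. Place at column 9.
Row 5: attacked by (1,6)→{2,6}; (2,4)→{1,4,7}; (3,9)→{7,9}; (4,5)→{4,5,6}. Safe: 3, 8. Place at column 8.
Row 6: attacked by (1,6)→{1,6}; (2,4)→{4,8}; (3,9)→{6,9}; (4,5)→{3,5,7}; (5,8)→{7,8,9}. Blocked: 1. Safe: 2. Place at column 2.
Row 7: attacked by (1,6)→{6}; (2,4)→{4,9}; (3,9)→{5,9}; (4,5)→{2,5,8}; (5,8)→{6,8}; (6,2)→{1,2,3}. Blocked: 9. Safe: 7. Place at column 7.
Row 8: attacked by (1,6)→{6}; (2,4)→{4}; (3,9)→{4,9}; (4,5)→{1,5,9}; (5,8)→{5,8}; (6,2)→{2,4}; (7,7)→{6,7,8}. Safe: 3. Place at column 3.
Row 9: attacked by (1,6)→{6}; (2,4)→{4}; (3,9)→{3,9}; (4,5)→{5}; (5,8)→{4,8}; (6,2)→{2,5}; (7,7)→{5,7,9}; (8,3)→{2,3,4}. Safe: 1. Place at column 1.
Columns [6, 4, 9, 5, 8, 2, 7, 3, 1], r−c [-5, -2, -6, -1, -3, 4, 0, 5, 8], r+c [7, 6, 12, 9, 13, 8, 14, 11, 10] are all distinct, so no two queens attack.

(1,6) (2,4) (3,9) (4,5) (5,8) (6,2) (7,7) (8,3) (9,1)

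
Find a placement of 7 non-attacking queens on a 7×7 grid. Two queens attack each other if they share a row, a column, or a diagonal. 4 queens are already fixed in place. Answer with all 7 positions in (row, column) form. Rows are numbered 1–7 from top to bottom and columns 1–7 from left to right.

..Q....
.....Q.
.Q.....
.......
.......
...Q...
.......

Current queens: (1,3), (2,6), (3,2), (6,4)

Row 4: attacked by (1,3)→{3,6}; (2,6)→{4,6}; (3,2)→{1,2,3}; (6,4)→{2,4,6}. Safe: 5, 7. Place at column 5.
Row 5: attacked by (1,3)→{3,7}; (2,6)→{3,6}; (3,2)→{2,4}; (4,5)→{4,5,6}; (6,4)→{3,4,5}. Safe: 1. Place at column 1.
Row 7: attacked by (1,3)→{3}; (2,6)→{1,6}; (3,2)→{2,6}; (4,5)→{2,5}; (5,1)→{1,3}; (6,4)→{3,4,5}. Safe: 7. Place at column 7.
Columns [3, 6, 2, 5, 1, 4, 7], r−c [-2, -4, 1, -1, 4, 2, 0], r+c [4, 8, 5, 9, 6, 10, 14] are all distinct, so no two queens attack.

(1,3) (2,6) (3,2) (4,5) (5,1) (6,4) (7,7)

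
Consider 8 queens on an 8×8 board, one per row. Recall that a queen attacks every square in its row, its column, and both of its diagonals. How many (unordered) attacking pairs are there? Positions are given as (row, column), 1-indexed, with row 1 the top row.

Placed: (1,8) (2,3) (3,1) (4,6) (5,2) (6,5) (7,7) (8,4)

0

All columns are distinct and no two queens satisfy |Δrow| = |Δcol|, so no pair attacks.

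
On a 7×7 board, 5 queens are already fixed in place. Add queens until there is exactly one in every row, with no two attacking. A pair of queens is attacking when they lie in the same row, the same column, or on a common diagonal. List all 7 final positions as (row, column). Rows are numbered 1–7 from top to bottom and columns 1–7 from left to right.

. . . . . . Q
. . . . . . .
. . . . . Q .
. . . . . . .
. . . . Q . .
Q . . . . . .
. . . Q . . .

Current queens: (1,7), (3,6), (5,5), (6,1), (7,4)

Row 2: attacked by (1,7)→{6,7}; (3,6)→{5,6,7}; (5,5)→{2,5}; (6,1)→{1,5}; (7,4)→{4}. Safe: 3. Place at column 3.
Row 4: attacked by (1,7)→{4,7}; (2,3)→{1,3,5}; (3,6)→{5,6,7}; (5,5)→{4,5,6}; (6,1)→{1,3}; (7,4)→{1,4,7}. Safe: 2. Place at column 2.
Columns [7, 3, 6, 2, 5, 1, 4], r−c [-6, -1, -3, 2, 0, 5, 3], r+c [8, 5, 9, 6, 10, 7, 11] are all distinct, so no two queens attack.

(1,7) (2,3) (3,6) (4,2) (5,5) (6,1) (7,4)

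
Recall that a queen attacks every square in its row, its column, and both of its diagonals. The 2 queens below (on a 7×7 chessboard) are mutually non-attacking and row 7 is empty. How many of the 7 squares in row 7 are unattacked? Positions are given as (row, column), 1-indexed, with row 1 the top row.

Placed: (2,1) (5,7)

3

(2,1) attacks row 7 at column 1 and diagonals 6.
(5,7) attacks row 7 at column 7 and diagonals 5.
Attacked columns: {1, 5, 6, 7}. Safe: {2, 3, 4}.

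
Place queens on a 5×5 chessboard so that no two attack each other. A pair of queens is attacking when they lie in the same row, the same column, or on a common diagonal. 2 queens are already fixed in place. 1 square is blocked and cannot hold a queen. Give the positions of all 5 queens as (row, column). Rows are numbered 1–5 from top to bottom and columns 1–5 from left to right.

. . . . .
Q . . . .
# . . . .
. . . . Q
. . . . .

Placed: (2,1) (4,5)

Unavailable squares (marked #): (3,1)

Row 1: attacked by (2,1)→{1,2}; (4,5)→{2,5}. Safe: 3, 4. Place at column 4.
Row 3: attacked by (1,4)→{2,4}; (2,1)→{1,2}; (4,5)→{4,5}. Blocked: 1. Safe: 3. Place at column 3.
Row 5: attacked by (1,4)→{4}; (2,1)→{1,4}; (3,3)→{1,3,5}; (4,5)→{4,5}. Safe: 2. Place at column 2.
Columns [4, 1, 3, 5, 2], r−c [-3, 1, 0, -1, 3], r+c [5, 3, 6, 9, 7] are all distinct, so no two queens attack.

(1,4) (2,1) (3,3) (4,5) (5,2)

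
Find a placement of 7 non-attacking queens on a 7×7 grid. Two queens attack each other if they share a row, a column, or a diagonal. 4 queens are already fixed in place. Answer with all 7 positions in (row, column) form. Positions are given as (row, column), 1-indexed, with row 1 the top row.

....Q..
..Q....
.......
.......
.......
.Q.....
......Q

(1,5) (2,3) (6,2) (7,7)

(1,5) (2,3) (3,1) (4,6) (5,4) (6,2) (7,7)

Row 3: attacked by (1,5)→{3,5,7}; (2,3)→{2,3,4}; (6,2)→{2,5}; (7,7)→{3,7}. Safe: 1, 6. Place at column 1.
Row 4: attacked by (1,5)→{2,5}; (2,3)→{1,3,5}; (3,1)→{1,2}; (6,2)→{2,4}; (7,7)→{4,7}. Safe: 6. Place at column 6.
Row 5: attacked by (1,5)→{1,5}; (2,3)→{3,6}; (3,1)→{1,3}; (4,6)→{5,6,7}; (6,2)→{1,2,3}; (7,7)→{5,7}. Safe: 4. Place at column 4.
Columns [5, 3, 1, 6, 4, 2, 7], r−c [-4, -1, 2, -2, 1, 4, 0], r+c [6, 5, 4, 10, 9, 8, 14] are all distinct, so no two queens attack.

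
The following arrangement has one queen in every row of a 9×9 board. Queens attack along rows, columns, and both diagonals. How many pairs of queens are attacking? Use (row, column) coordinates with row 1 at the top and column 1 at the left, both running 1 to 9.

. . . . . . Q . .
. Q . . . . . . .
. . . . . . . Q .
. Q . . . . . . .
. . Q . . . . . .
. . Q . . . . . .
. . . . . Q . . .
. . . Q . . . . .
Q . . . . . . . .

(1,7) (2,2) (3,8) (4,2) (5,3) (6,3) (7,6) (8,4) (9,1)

4

Same column: (2,2)–(4,2) (column 2); (5,3)–(6,3) (column 3).
Same diagonal: (1,7)–(5,3) (|1−5| = |7−3| = 4); (4,2)–(5,3) (|4−5| = |2−3| = 1).
Total attacking pairs: 4.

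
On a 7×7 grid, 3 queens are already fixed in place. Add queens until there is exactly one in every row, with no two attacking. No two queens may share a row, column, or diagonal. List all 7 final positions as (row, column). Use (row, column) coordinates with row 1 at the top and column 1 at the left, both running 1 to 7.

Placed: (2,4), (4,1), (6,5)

(1,2) (2,4) (3,6) (4,1) (5,3) (6,5) (7,7)

Row 1: attacked by (2,4)→{3,4,5}; (4,1)→{1,4}; (6,5)→{5}. Safe: 2, 6, 7. Place at column 2.
Row 3: attacked by (1,2)→{2,4}; (2,4)→{3,4,5}; (4,1)→{1,2}; (6,5)→{2,5}. Safe: 6, 7. Place at column 6.
Row 5: attacked by (1,2)→{2,6}; (2,4)→{1,4,7}; (3,6)→{4,6}; (4,1)→{1,2}; (6,5)→{4,5,6}. Safe: 3. Place at column 3.
Row 7: attacked by (1,2)→{2}; (2,4)→{4}; (3,6)→{2,6}; (4,1)→{1,4}; (5,3)→{1,3,5}; (6,5)→{4,5,6}. Safe: 7. Place at column 7.
Columns [2, 4, 6, 1, 3, 5, 7], r−c [-1, -2, -3, 3, 2, 1, 0], r+c [3, 6, 9, 5, 8, 11, 14] are all distinct, so no two queens attack.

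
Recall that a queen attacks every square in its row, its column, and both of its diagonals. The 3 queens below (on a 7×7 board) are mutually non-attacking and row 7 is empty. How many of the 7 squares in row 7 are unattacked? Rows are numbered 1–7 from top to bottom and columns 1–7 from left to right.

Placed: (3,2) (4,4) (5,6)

(3,2) attacks row 7 at column 2 and diagonals 6.
(4,4) attacks row 7 at column 4 and diagonals 1, 7.
(5,6) attacks row 7 at column 6 and diagonals 4.
Attacked columns: {1, 2, 4, 6, 7}. Safe: {3, 5}.

2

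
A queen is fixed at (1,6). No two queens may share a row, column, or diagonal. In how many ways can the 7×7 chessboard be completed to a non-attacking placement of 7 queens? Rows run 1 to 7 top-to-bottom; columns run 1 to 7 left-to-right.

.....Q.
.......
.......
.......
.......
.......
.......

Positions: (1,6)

Branch on row 2: col 1 → 1; col 2 → 1; col 3 → 3; col 4 → 2.
Sum: 1 + 1 + 3 + 2 = 7.

7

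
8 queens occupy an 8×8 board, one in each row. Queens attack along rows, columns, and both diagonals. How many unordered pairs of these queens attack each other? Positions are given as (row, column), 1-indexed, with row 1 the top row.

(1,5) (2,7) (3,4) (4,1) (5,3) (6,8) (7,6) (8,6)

Same column: (7,6)–(8,6) (column 6).
Same diagonal: (5,3)–(8,6) (|5−8| = |3−6| = 3); (6,8)–(8,6) (|6−8| = |8−6| = 2).
Total attacking pairs: 3.

3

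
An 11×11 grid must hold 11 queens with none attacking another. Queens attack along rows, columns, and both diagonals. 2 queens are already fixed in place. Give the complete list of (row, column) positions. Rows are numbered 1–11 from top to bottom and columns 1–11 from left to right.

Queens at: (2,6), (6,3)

(1,9) (2,6) (3,8) (4,11) (5,1) (6,3) (7,7) (8,10) (9,4) (10,2) (11,5)

Row 1: attacked by (2,6)→{5,6,7}; (6,3)→{3,8}. Safe: 1, 2, 4, 9, 10, 11. Place at column 9.
Row 3: attacked by (1,9)→{7,9,11}; (2,6)→{5,6,7}; (6,3)→{3,6}. Safe: 1, 2, 4, 8, 10. Place at column 8.
Row 4: attacked by (1,9)→{6,9}; (2,6)→{4,6,8}; (3,8)→{7,8,9}; (6,3)→{1,3,5}. Safe: 2, 10, 11. Place at column 11.
Row 5: attacked by (1,9)→{5,9}; (2,6)→{3,6,9}; (3,8)→{6,8,10}; (4,11)→{10,11}; (6,3)→{2,3,4}. Safe: 1, 7. Place at column 1.
Row 7: attacked by (1,9)→{3,9}; (2,6)→{1,6,11}; (3,8)→{4,8}; (4,11)→{8,11}; (5,1)→{1,3}; (6,3)→{2,3,4}. Safe: 5, 7, 10. Place at column 7.
Row 8: attacked by (1,9)→{2,9}; (2,6)→{6}; (3,8)→{3,8}; (4,11)→{7,11}; (5,1)→{1,4}; (6,3)→{1,3,5}; (7,7)→{6,7,8}. Safe: 10. Place at column 10.
Row 9: attacked by (1,9)→{1,9}; (2,6)→{6}; (3,8)→{2,8}; (4,11)→{6,11}; (5,1)→{1,5}; (6,3)→{3,6}; (7,7)→{5,7,9}; (8,10)→{9,10,11}. Safe: 4. Place at column 4.
Row 10: attacked by (1,9)→{9}; (2,6)→{6}; (3,8)→{1,8}; (4,11)→{5,11}; (5,1)→{1,6}; (6,3)→{3,7}; (7,7)→{4,7,10}; (8,10)→{8,10}; (9,4)→{3,4,5}. Safe: 2. Place at column 2.
Row 11: attacked by (1,9)→{9}; (2,6)→{6}; (3,8)→{8}; (4,11)→{4,11}; (5,1)→{1,7}; (6,3)→{3,8}; (7,7)→{3,7,11}; (8,10)→{7,10}; (9,4)→{2,4,6}; (10,2)→{1,2,3}. Safe: 5. Place at column 5.
Columns [9, 6, 8, 11, 1, 3, 7, 10, 4, 2, 5], r−c [-8, -4, -5, -7, 4, 3, 0, -2, 5, 8, 6], r+c [10, 8, 11, 15, 6, 9, 14, 18, 13, 12, 16] are all distinct, so no two queens attack.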